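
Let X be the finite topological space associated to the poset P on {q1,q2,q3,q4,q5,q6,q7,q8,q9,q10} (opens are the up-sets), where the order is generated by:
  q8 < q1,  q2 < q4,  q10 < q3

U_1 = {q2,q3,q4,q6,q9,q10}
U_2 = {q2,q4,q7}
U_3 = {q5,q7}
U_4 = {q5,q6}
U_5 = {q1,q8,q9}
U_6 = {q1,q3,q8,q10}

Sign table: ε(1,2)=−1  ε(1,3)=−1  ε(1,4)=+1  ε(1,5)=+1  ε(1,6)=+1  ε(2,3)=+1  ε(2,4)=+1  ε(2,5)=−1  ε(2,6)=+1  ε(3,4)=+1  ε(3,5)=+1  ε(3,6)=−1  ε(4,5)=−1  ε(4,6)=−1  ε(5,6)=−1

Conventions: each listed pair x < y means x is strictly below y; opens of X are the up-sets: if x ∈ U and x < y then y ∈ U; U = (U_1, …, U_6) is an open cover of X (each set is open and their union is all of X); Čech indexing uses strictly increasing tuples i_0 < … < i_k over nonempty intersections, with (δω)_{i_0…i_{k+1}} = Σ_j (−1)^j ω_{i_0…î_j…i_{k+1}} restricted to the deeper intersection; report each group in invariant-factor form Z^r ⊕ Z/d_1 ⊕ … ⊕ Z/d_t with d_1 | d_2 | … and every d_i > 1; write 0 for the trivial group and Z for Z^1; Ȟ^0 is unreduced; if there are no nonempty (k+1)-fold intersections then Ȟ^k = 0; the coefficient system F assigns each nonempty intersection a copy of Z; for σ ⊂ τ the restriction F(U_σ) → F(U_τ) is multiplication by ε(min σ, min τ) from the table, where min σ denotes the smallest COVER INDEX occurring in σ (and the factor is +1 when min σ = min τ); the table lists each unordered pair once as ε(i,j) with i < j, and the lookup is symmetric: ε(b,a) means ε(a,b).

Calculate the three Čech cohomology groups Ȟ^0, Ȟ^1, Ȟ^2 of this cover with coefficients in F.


Ȟ^0 ≅ 0; Ȟ^1 ≅ Z ⊕ Z/2; Ȟ^2 ≅ 0

intersection data:
  U12={q2,q4} U14={q6} U15={q9} U16={q3,q10} U23={q7} U34={q5} U56={q1,q8}
C dims 6,7; δ0: rk 6, SNF 1^5·2
Ȟ^0 = (6 − 6) − 0 = 0, so Ȟ^0 ≅ 0
Ȟ^1 = (7 − 0) − 6 = 1 plus torsion [2], so Ȟ^1 ≅ Z ⊕ Z/2
Ȟ^2 = (0 − 0) − 0 = 0, so Ȟ^2 ≅ 0


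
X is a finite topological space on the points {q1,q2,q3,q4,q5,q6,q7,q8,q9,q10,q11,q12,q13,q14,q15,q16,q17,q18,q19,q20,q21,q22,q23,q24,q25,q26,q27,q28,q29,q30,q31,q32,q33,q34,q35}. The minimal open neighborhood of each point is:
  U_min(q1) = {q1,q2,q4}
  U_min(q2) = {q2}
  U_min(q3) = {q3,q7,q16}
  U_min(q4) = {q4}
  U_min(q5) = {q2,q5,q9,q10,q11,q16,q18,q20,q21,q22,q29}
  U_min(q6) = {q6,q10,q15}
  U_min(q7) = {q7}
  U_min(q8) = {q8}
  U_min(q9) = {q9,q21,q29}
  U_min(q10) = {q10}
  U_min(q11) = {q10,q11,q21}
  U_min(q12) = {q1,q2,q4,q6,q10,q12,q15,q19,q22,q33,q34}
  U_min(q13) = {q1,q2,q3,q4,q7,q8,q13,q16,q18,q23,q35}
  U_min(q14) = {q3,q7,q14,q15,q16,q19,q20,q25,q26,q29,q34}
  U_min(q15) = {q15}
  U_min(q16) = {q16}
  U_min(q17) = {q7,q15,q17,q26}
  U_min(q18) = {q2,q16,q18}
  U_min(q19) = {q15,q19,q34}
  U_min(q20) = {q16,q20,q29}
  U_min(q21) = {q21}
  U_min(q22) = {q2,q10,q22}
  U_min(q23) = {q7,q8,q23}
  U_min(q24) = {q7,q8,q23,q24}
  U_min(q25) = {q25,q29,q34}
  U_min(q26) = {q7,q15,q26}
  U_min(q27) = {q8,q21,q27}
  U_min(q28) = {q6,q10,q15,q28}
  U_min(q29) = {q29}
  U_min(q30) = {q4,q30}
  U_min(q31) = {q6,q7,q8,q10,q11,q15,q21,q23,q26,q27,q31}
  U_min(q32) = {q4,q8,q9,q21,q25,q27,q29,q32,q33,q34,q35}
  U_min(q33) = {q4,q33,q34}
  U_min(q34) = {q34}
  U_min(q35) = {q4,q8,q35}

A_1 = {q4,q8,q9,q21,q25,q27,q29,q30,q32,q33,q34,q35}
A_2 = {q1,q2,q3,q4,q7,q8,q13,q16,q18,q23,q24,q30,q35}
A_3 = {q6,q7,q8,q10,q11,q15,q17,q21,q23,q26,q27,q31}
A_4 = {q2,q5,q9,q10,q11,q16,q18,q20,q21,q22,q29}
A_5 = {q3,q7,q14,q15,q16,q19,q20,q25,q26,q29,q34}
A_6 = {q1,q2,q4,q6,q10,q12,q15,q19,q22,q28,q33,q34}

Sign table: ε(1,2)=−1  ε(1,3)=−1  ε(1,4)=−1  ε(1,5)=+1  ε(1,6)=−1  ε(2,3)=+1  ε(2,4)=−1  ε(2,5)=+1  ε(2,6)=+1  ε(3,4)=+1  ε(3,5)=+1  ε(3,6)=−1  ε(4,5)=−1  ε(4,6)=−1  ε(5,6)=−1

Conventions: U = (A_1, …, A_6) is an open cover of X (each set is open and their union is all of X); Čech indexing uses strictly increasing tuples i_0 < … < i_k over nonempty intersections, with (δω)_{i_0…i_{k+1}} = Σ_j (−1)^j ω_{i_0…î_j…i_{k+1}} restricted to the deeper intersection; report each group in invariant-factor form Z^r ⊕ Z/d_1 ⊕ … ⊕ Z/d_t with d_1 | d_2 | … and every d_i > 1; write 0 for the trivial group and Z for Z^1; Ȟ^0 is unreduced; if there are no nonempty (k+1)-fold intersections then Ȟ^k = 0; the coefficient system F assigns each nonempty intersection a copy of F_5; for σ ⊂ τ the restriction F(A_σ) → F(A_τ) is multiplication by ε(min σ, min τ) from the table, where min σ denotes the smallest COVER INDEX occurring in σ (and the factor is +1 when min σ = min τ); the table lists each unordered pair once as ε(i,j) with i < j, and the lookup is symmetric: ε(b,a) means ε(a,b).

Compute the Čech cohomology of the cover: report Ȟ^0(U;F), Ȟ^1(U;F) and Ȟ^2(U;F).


Ȟ^0 ≅ 0; Ȟ^1 ≅ 0; Ȟ^2 ≅ Z/5

cover nerve:
  A12={q4,q8,q30,q35} A13={q8,q21,q27} A14={q9,q21,q29} A15={q25,q29,q34} A16={q4,q33,q34} A23={q7,q8,q23} A24={q2,q16,q18} A25={q3,q7,q16} A26={q1,q2,q4} A34={q10,q11,q21} A35={q7,q15,q26} A36={q6,q10,q15} A45={q16,q20,q29} A46={q2,q10,q22} A56={q15,q19,q34}
  A123={q8} A126={q4} A134={q21} A145={q29} A156={q34} A235={q7} A245={q16} A246={q2} A346={q10} A356={q15}
C dims 6,15,10; δ0: rk_F5 6; δ1: rk_F5 9
Ȟ^0: (6−6)−0=0 ⇒ 0
Ȟ^1: (15−9)−6=0 ⇒ 0
Ȟ^2: (10−0)−9=1 ⇒ Z/5


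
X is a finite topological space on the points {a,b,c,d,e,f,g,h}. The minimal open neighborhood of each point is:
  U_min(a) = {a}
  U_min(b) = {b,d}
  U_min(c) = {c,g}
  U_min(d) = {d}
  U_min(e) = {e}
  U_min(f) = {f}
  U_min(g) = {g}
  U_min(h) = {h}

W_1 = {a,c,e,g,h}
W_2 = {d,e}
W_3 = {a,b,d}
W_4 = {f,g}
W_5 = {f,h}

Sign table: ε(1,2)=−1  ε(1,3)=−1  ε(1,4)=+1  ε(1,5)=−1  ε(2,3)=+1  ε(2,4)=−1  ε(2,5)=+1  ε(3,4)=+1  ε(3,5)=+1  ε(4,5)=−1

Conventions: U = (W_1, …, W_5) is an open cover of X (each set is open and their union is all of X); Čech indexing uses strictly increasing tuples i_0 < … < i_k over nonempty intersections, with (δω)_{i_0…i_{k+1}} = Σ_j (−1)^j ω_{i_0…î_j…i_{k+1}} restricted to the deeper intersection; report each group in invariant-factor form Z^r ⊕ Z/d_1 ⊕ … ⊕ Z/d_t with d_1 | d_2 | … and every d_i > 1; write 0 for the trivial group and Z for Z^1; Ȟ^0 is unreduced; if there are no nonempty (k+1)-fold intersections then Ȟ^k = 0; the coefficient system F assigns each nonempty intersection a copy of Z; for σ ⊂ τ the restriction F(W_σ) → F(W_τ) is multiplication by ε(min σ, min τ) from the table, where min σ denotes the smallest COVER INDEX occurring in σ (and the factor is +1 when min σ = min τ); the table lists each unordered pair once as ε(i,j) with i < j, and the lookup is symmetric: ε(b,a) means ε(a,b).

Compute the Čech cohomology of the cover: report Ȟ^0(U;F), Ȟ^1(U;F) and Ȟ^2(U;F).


Ȟ^0(U;F) ≅ Z,  Ȟ^1(U;F) ≅ Z^2,  Ȟ^2(U;F) ≅ 0

intersection data:
  W12={e} W13={a} W14={g} W15={h} W23={d} W45={f}
C dims 5,6; δ0: rk 4, SNF 1^4
Ȟ^0 = (5 − 4) − 0 = 1, so Ȟ^0 ≅ Z
Ȟ^1 = (6 − 0) − 4 = 2, so Ȟ^1 ≅ Z^2
Ȟ^2 = (0 − 0) − 0 = 0, so Ȟ^2 ≅ 0


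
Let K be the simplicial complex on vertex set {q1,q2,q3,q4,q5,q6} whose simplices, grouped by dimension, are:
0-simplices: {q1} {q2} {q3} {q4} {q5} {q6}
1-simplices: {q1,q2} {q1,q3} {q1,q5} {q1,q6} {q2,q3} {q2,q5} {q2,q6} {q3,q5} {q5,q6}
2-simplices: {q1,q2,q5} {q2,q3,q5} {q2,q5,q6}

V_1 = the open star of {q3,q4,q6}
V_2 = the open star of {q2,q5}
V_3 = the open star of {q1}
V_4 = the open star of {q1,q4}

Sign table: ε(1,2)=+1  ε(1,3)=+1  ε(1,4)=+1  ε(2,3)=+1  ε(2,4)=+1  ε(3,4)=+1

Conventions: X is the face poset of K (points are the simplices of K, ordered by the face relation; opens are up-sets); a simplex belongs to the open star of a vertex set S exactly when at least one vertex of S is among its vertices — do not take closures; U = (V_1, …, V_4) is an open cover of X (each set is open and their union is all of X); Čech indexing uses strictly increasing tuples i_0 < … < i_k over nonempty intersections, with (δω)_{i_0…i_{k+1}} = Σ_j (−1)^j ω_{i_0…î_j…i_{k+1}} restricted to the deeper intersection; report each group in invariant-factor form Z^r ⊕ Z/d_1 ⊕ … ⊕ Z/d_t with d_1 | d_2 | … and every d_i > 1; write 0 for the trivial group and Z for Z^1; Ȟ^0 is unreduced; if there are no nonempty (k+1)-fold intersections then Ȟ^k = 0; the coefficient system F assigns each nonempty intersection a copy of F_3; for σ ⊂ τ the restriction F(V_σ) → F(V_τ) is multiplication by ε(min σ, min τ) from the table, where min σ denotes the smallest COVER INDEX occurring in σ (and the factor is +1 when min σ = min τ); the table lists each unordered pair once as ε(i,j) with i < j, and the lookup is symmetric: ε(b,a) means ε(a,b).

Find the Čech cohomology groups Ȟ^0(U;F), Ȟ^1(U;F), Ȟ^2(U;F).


Ȟ^0 = Z/3,  Ȟ^1 = Z/3,  Ȟ^2 = 0

intersection data:
  V1={{q3},{q4},{q6},{q1,q3},{q1,q6},{q2,q3},{q2,q6},{q3,q5},{q5,q6},{q2,q3,q5},{q2,q5,q6}} V2={{q2},{q5},{q1,q2},{q1,q5},{q2,q3},{q2,q5},{q2,q6},{q3,q5},{q5,q6},{q1,q2,q5},{q2,q3,q5},{q2,q5,q6}} V3={{q1},{q1,q2},{q1,q3},{q1,q5},{q1,q6},{q1,q2,q5}} V4={{q1},{q4},{q1,q2},{q1,q3},{q1,q5},{q1,q6},{q1,q2,q5}}
  V12={{q2,q3},{q2,q6},{q3,q5},{q5,q6},{q2,q3,q5},{q2,q5,q6}} V13={{q1,q3},{q1,q6}} V14={{q4},{q1,q3},{q1,q6}} V23={{q1,q2},{q1,q5},{q1,q2,q5}} V24={{q1,q2},{q1,q5},{q1,q2,q5}} V34={{q1},{q1,q2},{q1,q3},{q1,q5},{q1,q6},{q1,q2,q5}}
  V134={{q1,q3},{q1,q6}} V234={{q1,q2},{q1,q5},{q1,q2,q5}}
C dims 4,6,2; δ0: rk_F3 3; δ1: rk_F3 2
Ȟ^0 = (4 − 3) − 0 = 1, so Ȟ^0 ≅ Z/3
Ȟ^1 = (6 − 2) − 3 = 1, so Ȟ^1 ≅ Z/3
Ȟ^2 = (2 − 0) − 2 = 0, so Ȟ^2 ≅ 0


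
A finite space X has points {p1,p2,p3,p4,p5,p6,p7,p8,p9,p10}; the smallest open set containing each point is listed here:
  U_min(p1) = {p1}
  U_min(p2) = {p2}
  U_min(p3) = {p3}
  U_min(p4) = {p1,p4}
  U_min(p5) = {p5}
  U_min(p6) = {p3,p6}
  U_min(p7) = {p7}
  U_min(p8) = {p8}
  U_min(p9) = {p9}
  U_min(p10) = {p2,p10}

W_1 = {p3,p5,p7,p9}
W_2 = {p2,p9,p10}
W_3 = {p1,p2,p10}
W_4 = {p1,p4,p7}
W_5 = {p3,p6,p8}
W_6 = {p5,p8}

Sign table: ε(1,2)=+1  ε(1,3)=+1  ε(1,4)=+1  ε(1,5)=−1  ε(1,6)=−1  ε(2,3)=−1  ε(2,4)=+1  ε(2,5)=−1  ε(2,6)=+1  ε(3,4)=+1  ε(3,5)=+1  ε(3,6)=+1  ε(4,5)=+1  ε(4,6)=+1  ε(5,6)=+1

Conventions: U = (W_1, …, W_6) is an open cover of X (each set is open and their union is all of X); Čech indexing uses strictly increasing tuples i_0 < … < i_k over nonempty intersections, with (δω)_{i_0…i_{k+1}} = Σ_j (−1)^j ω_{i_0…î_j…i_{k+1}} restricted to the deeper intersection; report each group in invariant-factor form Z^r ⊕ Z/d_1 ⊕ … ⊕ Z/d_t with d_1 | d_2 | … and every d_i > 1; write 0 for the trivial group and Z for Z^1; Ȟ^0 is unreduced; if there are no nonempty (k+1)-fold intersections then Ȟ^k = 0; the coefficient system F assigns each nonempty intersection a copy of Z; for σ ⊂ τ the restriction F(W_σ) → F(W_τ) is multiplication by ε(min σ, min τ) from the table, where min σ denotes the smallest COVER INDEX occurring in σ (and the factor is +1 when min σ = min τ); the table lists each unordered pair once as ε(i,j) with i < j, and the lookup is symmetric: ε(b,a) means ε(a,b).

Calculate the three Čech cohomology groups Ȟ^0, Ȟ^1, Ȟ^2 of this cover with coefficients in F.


nerve simplices:
  W12={p9} W14={p7} W15={p3} W16={p5} W23={p2,p10} W34={p1} W56={p8}
C dims 6,7; δ0: rk 6, SNF 1^5·2
degree 0: 6−6−0 = 0 → Ȟ^0 ≅ 0
degree 1: 7−0−6 = 1 plus torsion [2] → Ȟ^1 ≅ Z ⊕ Z/2
degree 2: 0−0−0 = 0 → Ȟ^2 ≅ 0

Ȟ^0 ≅ 0,  Ȟ^1 ≅ Z ⊕ Z/2,  Ȟ^2 ≅ 0


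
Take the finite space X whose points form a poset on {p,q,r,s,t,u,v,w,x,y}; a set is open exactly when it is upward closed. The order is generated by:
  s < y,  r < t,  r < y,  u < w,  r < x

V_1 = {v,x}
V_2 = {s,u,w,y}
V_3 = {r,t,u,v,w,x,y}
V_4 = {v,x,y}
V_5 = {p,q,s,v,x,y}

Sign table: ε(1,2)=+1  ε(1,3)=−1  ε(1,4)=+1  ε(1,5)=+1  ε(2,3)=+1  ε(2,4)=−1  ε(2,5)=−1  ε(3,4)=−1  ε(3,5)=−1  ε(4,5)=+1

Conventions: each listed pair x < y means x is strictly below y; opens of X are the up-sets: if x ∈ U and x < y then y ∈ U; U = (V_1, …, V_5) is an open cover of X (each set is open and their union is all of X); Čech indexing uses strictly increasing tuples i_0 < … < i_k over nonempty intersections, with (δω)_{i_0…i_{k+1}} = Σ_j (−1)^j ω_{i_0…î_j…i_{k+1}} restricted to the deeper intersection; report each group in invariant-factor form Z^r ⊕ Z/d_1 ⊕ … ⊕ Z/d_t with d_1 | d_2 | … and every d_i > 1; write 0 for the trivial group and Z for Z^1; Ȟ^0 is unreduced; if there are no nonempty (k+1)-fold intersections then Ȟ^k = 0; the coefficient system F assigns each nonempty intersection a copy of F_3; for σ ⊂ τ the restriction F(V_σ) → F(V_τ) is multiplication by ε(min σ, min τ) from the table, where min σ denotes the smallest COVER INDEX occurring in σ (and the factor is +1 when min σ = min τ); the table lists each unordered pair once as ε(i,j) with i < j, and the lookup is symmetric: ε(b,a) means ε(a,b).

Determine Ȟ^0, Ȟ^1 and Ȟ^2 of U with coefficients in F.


nerve of the cover:
  V13={v,x} V14={v,x} V15={v,x} V23={u,w,y} V24={y} V25={s,y} V34={v,x,y} V35={v,x,y} V45={v,x,y}
  V134={v,x} V135={v,x} V145={v,x} V234={y} V235={y} V245={y} V345={v,x,y}
  V1345={v,x} V2345={y}
C dims 5,9,7,2; δ0: rk_F3 4; δ1: rk_F3 5; δ2: rk_F3 2
Ȟ^0 = (5 − 4) − 0 = 1, so Ȟ^0 ≅ Z/3
Ȟ^1 = (9 − 5) − 4 = 0, so Ȟ^1 ≅ 0
Ȟ^2 = (7 − 2) − 5 = 0, so Ȟ^2 ≅ 0

Ȟ^0 ≅ Z/3; Ȟ^1 ≅ 0; Ȟ^2 ≅ 0


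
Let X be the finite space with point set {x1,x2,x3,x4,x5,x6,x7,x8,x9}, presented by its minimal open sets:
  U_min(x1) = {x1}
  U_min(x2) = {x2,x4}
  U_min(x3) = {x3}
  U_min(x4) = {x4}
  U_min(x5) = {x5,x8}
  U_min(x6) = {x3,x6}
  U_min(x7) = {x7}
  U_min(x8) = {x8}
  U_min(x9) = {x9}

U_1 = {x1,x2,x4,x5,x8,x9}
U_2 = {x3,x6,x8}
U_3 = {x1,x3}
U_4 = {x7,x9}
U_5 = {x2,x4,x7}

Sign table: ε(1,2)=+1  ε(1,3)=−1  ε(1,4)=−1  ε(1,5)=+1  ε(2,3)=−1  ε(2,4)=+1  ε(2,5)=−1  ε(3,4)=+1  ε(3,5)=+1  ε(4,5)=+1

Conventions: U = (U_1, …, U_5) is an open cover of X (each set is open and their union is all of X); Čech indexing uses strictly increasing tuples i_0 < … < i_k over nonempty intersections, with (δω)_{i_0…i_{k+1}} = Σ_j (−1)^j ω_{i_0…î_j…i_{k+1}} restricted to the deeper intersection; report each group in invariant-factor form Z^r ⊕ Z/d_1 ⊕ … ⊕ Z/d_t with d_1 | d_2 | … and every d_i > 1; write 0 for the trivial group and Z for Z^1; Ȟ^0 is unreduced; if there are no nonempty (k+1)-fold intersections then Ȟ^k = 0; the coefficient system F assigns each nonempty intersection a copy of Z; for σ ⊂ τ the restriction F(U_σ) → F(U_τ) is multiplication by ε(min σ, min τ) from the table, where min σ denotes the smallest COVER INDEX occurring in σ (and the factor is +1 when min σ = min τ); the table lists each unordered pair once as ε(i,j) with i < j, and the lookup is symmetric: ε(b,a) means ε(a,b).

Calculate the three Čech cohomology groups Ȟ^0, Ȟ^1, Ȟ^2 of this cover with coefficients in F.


Ȟ^0 ≅ 0, Ȟ^1 ≅ Z ⊕ Z/2, Ȟ^2 ≅ 0

nonempty overlaps:
  U12={x8} U13={x1} U14={x9} U15={x2,x4} U23={x3} U45={x7}
C dims 5,6; δ0: rk 5, SNF 1^4·2
degree 0: 5−5−0 = 0 → Ȟ^0 ≅ 0
degree 1: 6−0−5 = 1 plus torsion [2] → Ȟ^1 ≅ Z ⊕ Z/2
degree 2: 0−0−0 = 0 → Ȟ^2 ≅ 0


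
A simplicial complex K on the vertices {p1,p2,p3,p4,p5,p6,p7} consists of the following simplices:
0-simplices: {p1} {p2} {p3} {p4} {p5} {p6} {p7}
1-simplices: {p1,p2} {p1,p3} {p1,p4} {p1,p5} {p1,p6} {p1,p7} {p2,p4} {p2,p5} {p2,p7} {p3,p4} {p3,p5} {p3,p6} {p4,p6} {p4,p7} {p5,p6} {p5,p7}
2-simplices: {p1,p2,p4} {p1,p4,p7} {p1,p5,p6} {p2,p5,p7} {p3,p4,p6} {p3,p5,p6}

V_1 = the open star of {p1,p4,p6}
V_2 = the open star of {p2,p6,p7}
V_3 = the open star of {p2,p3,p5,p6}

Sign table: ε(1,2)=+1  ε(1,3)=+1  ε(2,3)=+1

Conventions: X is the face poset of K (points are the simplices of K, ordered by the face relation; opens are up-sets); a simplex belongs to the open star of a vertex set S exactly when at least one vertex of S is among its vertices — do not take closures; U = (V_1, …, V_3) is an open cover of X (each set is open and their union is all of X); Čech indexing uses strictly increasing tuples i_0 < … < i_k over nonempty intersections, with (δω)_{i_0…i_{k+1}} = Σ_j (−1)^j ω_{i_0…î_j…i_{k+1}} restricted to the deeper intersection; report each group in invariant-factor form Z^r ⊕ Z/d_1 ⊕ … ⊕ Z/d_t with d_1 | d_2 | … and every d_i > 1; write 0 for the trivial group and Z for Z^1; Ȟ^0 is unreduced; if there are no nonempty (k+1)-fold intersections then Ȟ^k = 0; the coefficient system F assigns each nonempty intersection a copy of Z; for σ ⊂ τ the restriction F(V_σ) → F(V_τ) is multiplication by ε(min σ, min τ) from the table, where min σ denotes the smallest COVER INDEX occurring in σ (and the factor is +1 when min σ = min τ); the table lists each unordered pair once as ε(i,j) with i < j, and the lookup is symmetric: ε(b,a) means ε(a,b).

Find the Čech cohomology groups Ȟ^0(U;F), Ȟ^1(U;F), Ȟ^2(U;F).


Ȟ^0 = Z,  Ȟ^1 = 0,  Ȟ^2 = 0

nerve of the cover:
  V1={{p1},{p4},{p6},{p1,p2},{p1,p3},{p1,p4},{p1,p5},{p1,p6},{p1,p7},{p2,p4},{p3,p4},{p3,p6},{p4,p6},{p4,p7},{p5,p6},{p1,p2,p4},{p1,p4,p7},{p1,p5,p6},{p3,p4,p6},{p3,p5,p6}} V2={{p2},{p6},{p7},{p1,p2},{p1,p6},{p1,p7},{p2,p4},{p2,p5},{p2,p7},{p3,p6},{p4,p6},{p4,p7},{p5,p6},{p5,p7},{p1,p2,p4},{p1,p4,p7},{p1,p5,p6},{p2,p5,p7},{p3,p4,p6},{p3,p5,p6}} V3={{p2},{p3},{p5},{p6},{p1,p2},{p1,p3},{p1,p5},{p1,p6},{p2,p4},{p2,p5},{p2,p7},{p3,p4},{p3,p5},{p3,p6},{p4,p6},{p5,p6},{p5,p7},{p1,p2,p4},{p1,p5,p6},{p2,p5,p7},{p3,p4,p6},{p3,p5,p6}}
  V12={{p6},{p1,p2},{p1,p6},{p1,p7},{p2,p4},{p3,p6},{p4,p6},{p4,p7},{p5,p6},{p1,p2,p4},{p1,p4,p7},{p1,p5,p6},{p3,p4,p6},{p3,p5,p6}} V13={{p6},{p1,p2},{p1,p3},{p1,p5},{p1,p6},{p2,p4},{p3,p4},{p3,p6},{p4,p6},{p5,p6},{p1,p2,p4},{p1,p5,p6},{p3,p4,p6},{p3,p5,p6}} V23={{p2},{p6},{p1,p2},{p1,p6},{p2,p4},{p2,p5},{p2,p7},{p3,p6},{p4,p6},{p5,p6},{p5,p7},{p1,p2,p4},{p1,p5,p6},{p2,p5,p7},{p3,p4,p6},{p3,p5,p6}}
  V123={{p6},{p1,p2},{p1,p6},{p2,p4},{p3,p6},{p4,p6},{p5,p6},{p1,p2,p4},{p1,p5,p6},{p3,p4,p6},{p3,p5,p6}}
C dims 3,3,1; δ0: rk 2, SNF 1^2; δ1: rk 1, SNF 1^1
Ȟ^0 = (3 − 2) − 0 = 1, so Ȟ^0 ≅ Z
Ȟ^1 = (3 − 1) − 2 = 0, so Ȟ^1 ≅ 0
Ȟ^2 = (1 − 0) − 1 = 0, so Ȟ^2 ≅ 0


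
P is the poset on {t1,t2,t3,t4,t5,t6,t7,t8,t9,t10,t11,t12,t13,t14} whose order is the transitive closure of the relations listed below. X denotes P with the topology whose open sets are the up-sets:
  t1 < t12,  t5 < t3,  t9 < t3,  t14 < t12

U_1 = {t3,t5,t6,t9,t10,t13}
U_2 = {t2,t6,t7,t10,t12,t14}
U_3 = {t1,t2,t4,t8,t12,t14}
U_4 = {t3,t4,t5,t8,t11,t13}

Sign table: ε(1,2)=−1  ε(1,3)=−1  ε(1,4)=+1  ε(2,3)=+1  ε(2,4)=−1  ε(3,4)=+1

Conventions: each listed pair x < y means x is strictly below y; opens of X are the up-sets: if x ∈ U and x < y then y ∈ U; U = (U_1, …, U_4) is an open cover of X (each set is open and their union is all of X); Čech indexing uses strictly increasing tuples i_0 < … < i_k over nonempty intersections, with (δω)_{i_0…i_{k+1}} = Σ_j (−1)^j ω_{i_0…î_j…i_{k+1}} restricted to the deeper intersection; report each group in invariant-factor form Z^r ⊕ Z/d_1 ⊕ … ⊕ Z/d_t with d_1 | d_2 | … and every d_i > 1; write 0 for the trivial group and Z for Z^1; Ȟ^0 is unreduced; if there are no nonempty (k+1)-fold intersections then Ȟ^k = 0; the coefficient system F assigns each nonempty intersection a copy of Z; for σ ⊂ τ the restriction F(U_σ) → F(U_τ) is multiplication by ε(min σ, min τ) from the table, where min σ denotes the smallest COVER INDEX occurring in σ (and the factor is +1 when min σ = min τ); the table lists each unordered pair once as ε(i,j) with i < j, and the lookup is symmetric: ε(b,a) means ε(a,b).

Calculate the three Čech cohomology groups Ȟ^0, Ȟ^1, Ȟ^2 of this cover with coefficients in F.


nonempty intersections:
  U12={t6,t10} U14={t3,t5,t13} U23={t2,t12,t14} U34={t4,t8}
C dims 4,4; δ0: rk 4, SNF 1^3·2
Ȟ^0: (4−4)−0=0 ⇒ 0
Ȟ^1: (4−0)−4=0 plus torsion [2] ⇒ Z/2
Ȟ^2: (0−0)−0=0 ⇒ 0

Ȟ^0 = 0; Ȟ^1 = Z/2; Ȟ^2 = 0


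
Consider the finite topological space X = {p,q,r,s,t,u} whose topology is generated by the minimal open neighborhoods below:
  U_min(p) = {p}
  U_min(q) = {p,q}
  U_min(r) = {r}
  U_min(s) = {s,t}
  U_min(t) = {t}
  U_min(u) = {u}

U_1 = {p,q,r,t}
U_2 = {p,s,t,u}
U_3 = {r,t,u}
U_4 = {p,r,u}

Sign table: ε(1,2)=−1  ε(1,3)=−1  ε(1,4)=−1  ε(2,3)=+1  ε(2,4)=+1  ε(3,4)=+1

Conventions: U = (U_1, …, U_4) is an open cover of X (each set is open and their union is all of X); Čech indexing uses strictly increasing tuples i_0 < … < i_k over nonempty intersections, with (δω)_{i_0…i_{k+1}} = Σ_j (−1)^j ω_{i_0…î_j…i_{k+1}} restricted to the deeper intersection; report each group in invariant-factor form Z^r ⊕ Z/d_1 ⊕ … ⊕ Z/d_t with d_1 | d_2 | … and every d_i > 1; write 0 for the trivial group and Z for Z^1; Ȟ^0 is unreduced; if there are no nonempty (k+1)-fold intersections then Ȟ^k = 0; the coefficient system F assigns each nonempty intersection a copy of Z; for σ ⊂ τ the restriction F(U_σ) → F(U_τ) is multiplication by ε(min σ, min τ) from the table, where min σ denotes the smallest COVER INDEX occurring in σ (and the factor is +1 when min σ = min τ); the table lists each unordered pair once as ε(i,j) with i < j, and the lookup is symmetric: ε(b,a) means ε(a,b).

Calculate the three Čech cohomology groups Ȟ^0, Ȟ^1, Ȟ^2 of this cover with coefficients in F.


intersection data:
  U12={p,t} U13={r,t} U14={p,r} U23={t,u} U24={p,u} U34={r,u}
  U123={t} U124={p} U134={r} U234={u}
C dims 4,6,4; δ0: rk 3, SNF 1^3; δ1: rk 3, SNF 1^3
Ȟ^0 = (4 − 3) − 0 = 1, so Ȟ^0 ≅ Z
Ȟ^1 = (6 − 3) − 3 = 0, so Ȟ^1 ≅ 0
Ȟ^2 = (4 − 0) − 3 = 1, so Ȟ^2 ≅ Z

Ȟ^0 ≅ Z; Ȟ^1 ≅ 0; Ȟ^2 ≅ Z


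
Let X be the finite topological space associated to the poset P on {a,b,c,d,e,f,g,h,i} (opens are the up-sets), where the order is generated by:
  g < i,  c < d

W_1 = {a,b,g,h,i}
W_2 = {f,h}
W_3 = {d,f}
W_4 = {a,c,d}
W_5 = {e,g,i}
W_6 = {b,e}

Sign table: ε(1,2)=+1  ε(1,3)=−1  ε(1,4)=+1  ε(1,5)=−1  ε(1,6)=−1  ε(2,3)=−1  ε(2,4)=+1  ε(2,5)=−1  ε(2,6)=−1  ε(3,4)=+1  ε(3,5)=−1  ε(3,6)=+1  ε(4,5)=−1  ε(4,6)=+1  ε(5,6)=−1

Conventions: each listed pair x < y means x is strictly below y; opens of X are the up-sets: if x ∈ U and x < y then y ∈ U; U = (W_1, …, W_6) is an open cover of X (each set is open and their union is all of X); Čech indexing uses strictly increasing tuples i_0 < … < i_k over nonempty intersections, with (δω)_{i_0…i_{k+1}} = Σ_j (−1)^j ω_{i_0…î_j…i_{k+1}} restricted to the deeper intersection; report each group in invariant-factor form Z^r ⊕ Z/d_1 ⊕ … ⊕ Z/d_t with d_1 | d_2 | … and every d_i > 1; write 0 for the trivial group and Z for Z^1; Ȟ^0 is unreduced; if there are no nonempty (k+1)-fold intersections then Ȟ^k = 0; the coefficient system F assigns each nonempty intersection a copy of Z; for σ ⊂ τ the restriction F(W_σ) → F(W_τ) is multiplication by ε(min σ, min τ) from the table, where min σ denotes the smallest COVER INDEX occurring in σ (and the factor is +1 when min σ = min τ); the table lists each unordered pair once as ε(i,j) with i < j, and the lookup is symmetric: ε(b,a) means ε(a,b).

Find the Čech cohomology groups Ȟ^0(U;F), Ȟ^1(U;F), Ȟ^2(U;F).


Ȟ^0(U;F) ≅ 0; Ȟ^1(U;F) ≅ Z ⊕ Z/2; Ȟ^2(U;F) ≅ 0

nerve simplices:
  W12={h} W14={a} W15={g,i} W16={b} W23={f} W34={d} W56={e}
C dims 6,7; δ0: rk 6, SNF 1^5·2
degree 0: 6−6−0 = 0 → Ȟ^0 ≅ 0
degree 1: 7−0−6 = 1 plus torsion [2] → Ȟ^1 ≅ Z ⊕ Z/2
degree 2: 0−0−0 = 0 → Ȟ^2 ≅ 0


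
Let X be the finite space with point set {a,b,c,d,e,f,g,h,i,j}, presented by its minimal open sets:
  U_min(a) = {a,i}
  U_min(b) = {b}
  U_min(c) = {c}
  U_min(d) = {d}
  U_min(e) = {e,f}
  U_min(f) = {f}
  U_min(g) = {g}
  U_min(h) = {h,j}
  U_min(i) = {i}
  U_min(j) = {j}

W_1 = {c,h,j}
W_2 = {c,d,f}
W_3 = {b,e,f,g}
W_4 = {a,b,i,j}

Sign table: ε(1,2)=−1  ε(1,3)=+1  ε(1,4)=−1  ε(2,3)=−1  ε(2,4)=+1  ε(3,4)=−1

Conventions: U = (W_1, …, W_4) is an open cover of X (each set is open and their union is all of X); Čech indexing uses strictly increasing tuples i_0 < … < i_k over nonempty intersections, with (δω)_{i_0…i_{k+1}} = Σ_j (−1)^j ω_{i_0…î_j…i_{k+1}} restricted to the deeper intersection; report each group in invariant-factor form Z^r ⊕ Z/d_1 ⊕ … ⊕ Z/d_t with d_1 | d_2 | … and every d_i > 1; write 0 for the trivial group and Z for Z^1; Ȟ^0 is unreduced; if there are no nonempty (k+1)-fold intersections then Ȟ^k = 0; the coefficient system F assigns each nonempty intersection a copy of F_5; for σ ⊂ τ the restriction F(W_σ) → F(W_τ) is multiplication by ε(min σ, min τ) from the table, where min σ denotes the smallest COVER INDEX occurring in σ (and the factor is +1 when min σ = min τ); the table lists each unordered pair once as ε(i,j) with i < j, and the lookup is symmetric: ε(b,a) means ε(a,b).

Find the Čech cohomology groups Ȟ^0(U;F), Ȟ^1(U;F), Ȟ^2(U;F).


Ȟ^0 ≅ Z/5; Ȟ^1 ≅ Z/5; Ȟ^2 ≅ 0

nerve of the cover:
  W12={c} W14={j} W23={f} W34={b}
C dims 4,4; δ0: rk_F5 3
Ȟ^0 = (4 − 3) − 0 = 1, so Ȟ^0 ≅ Z/5
Ȟ^1 = (4 − 0) − 3 = 1, so Ȟ^1 ≅ Z/5
Ȟ^2 = (0 − 0) − 0 = 0, so Ȟ^2 ≅ 0


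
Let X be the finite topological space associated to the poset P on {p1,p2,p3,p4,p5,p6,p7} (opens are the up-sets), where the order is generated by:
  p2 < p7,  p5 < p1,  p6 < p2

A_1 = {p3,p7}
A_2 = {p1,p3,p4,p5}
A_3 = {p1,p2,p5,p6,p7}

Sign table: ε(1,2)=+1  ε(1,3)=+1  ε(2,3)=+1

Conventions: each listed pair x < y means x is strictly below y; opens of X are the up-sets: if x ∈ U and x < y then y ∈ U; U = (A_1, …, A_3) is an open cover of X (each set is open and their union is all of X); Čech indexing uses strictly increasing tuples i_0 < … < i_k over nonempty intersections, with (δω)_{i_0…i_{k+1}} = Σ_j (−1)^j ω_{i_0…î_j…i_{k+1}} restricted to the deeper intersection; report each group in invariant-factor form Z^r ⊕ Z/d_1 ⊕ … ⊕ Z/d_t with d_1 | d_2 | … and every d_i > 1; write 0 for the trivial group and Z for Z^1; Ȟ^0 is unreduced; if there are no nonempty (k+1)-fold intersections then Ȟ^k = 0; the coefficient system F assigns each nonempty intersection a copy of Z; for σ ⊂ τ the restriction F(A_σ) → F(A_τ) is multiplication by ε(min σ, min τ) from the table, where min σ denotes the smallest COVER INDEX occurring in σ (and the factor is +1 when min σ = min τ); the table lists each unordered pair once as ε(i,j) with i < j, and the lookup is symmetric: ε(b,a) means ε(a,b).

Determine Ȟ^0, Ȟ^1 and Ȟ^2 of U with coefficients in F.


nerve of the cover:
  A12={p3} A13={p7} A23={p1,p5}
C dims 3,3; δ0: rk 2, SNF 1^2
Ȟ^0 = (3 − 2) − 0 = 1, so Ȟ^0 ≅ Z
Ȟ^1 = (3 − 0) − 2 = 1, so Ȟ^1 ≅ Z
Ȟ^2 = (0 − 0) − 0 = 0, so Ȟ^2 ≅ 0

Ȟ^0 ≅ Z, Ȟ^1 ≅ Z, Ȟ^2 ≅ 0


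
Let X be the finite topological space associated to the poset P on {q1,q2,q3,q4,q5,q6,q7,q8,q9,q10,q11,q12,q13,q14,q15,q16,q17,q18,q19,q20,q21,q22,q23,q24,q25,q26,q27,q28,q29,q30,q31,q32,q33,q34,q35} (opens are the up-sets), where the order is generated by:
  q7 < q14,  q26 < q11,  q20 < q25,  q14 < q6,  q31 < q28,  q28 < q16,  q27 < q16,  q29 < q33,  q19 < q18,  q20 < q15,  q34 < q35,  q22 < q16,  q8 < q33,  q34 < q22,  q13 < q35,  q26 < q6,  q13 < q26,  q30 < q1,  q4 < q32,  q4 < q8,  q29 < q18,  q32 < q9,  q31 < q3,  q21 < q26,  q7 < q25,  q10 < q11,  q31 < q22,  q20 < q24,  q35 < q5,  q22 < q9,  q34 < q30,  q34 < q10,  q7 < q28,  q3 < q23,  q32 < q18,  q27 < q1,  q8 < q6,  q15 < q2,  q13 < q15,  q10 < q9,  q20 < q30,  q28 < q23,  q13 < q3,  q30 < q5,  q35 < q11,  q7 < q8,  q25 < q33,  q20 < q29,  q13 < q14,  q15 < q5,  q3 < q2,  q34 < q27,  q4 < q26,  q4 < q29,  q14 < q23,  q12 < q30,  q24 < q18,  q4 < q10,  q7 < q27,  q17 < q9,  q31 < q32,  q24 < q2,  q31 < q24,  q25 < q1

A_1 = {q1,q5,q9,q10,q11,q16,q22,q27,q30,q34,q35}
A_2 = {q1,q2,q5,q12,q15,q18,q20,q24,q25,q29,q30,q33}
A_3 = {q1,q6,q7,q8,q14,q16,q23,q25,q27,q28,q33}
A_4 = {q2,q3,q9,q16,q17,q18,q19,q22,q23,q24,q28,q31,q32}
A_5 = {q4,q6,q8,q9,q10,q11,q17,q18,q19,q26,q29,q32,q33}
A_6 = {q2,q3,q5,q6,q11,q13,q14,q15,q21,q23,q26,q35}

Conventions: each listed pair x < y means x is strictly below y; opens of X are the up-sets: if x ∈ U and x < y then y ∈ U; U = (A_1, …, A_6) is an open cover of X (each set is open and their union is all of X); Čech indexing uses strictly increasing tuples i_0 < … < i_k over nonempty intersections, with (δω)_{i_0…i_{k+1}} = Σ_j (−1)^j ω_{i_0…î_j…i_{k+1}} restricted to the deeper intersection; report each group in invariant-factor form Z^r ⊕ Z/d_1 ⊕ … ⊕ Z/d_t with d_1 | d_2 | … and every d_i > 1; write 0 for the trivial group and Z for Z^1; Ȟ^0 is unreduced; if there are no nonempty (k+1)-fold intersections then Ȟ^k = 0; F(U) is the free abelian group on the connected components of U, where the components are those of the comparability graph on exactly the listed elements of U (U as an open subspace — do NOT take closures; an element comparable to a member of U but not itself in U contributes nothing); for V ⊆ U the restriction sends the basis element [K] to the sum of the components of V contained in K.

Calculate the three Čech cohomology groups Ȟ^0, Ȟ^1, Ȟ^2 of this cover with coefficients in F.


Ȟ^0(U;F) ≅ Z, Ȟ^1(U;F) ≅ 0 and Ȟ^2(U;F) ≅ Z/2

nerve simplices:
  A12={q1,q5,q30} A13={q1,q16,q27} A14={q9,q16,q22} A15={q9,q10,q11} A16={q5,q11,q35} A23={q1,q25,q33} A24={q2,q18,q24} A25={q18,q29,q33} A26={q2,q5,q15} A34={q16,q23,q28} A35={q6,q8,q33} A36={q6,q14,q23} A45={q9,q17,q18,q19,q32} A46={q2,q3,q23} A56={q6,q11,q26}
  A123={q1} A126={q5} A134={q16} A145={q9} A156={q11} A235={q33} A245={q18} A246={q2} A346={q23} A356={q6}
components per intersection:
  A1: {q1,q5,q9,q10,q11,q16,q22,q27,q30,q34,q35}
  A2: {q1,q2,q5,q12,q15,q18,q20,q24,q25,q29,q30,q33}
  A3: {q1,q6,q7,q8,q14,q16,q23,q25,q27,q28,q33}
  A4: {q2,q3,q9,q16,q17,q18,q19,q22,q23,q24,q28,q31,q32}
  A5: {q4,q6,q8,q9,q10,q11,q17,q18,q19,q26,q29,q32,q33}
  A6: {q2,q3,q5,q6,q11,q13,q14,q15,q21,q23,q26,q35}
  A12: {q1,q5,q30}
  A13: {q1,q16,q27}
  A14: {q9,q16,q22}
  A15: {q9,q10,q11}
  A16: {q5,q11,q35}
  A23: {q1,q25,q33}
  A24: {q2,q18,q24}
  A25: {q18,q29,q33}
  A26: {q2,q5,q15}
  A34: {q16,q23,q28}
  A35: {q6,q8,q33}
  A36: {q6,q14,q23}
  A45: {q9,q17,q18,q19,q32}
  A46: {q2,q3,q23}
  A56: {q6,q11,q26}
  A123: {q1}
  A126: {q5}
  A134: {q16}
  A145: {q9}
  A156: {q11}
  A235: {q33}
  A245: {q18}
  A246: {q2}
  A346: {q23}
  A356: {q6}
C dims 6,15,10; δ0: rk 5, SNF 1^5; δ1: rk 10, SNF 1^9·2
degree 0: 6−5−0 = 1 → Ȟ^0 ≅ Z
degree 1: 15−10−5 = 0 → Ȟ^1 ≅ 0
degree 2: 10−0−10 = 0 plus torsion [2] → Ȟ^2 ≅ Z/2


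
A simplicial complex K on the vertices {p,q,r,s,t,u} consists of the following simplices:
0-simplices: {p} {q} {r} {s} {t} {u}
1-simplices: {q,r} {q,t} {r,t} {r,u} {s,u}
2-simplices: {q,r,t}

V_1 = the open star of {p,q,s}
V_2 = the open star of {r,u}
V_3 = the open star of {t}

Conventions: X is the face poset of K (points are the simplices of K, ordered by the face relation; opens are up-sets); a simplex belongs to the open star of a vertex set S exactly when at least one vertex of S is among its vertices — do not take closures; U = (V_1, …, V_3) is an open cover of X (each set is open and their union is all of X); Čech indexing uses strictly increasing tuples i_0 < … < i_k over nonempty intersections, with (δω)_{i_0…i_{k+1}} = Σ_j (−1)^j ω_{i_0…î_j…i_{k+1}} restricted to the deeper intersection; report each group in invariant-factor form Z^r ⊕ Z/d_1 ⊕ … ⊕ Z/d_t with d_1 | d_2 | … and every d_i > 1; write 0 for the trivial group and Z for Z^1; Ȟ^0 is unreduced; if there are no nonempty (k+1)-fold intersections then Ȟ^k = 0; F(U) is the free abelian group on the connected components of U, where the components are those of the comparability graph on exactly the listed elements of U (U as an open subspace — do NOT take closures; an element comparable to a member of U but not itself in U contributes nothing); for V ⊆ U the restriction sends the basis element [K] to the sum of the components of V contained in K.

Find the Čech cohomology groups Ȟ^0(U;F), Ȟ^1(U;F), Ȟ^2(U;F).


cover nerve:
  V1={{p},{q},{s},{q,r},{q,t},{s,u},{q,r,t}} V2={{r},{u},{q,r},{r,t},{r,u},{s,u},{q,r,t}} V3={{t},{q,t},{r,t},{q,r,t}}
  V12={{q,r},{s,u},{q,r,t}} V13={{q,t},{q,r,t}} V23={{r,t},{q,r,t}}
  V123={{q,r,t}}
components per intersection:
  V1: {{p}} {{q},{q,r},{q,t},{q,r,t}} {{s},{s,u}}
  V2: {{r},{u},{q,r},{r,t},{r,u},{s,u},{q,r,t}}
  V3: {{t},{q,t},{r,t},{q,r,t}}
  V12: {{q,r},{q,r,t}} {{s,u}}
  V13: {{q,t},{q,r,t}}
  V23: {{r,t},{q,r,t}}
  V123: {{q,r,t}}
C dims 5,4,1; δ0: rk 3, SNF 1^3; δ1: rk 1, SNF 1^1
Ȟ^0: (5−3)−0=2 ⇒ Z^2
Ȟ^1: (4−1)−3=0 ⇒ 0
Ȟ^2: (1−0)−1=0 ⇒ 0

Ȟ^0 ≅ Z^2, Ȟ^1 ≅ 0, Ȟ^2 ≅ 0


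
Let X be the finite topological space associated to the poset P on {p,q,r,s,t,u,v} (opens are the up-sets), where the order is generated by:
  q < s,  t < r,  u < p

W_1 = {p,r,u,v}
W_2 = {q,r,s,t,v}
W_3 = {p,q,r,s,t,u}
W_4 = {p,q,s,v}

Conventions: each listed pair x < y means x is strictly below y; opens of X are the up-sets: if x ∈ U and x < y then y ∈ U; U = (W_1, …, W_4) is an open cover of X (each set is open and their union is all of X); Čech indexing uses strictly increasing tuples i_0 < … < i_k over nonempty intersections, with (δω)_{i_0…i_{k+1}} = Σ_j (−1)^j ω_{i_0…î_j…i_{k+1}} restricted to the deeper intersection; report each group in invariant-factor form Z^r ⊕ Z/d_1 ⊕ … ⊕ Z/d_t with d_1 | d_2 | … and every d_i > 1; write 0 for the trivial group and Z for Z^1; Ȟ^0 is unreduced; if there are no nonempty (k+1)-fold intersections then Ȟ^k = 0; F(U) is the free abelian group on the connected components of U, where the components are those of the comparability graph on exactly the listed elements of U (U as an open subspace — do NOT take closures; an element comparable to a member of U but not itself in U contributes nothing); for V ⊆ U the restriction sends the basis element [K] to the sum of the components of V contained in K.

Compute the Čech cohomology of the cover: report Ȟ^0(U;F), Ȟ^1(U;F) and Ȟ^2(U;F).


nonempty overlaps:
  W12={r,v} W13={p,r,u} W14={p,v} W23={q,r,s,t} W24={q,s,v} W34={p,q,s}
  W123={r} W124={v} W134={p} W234={q,s}
components per intersection:
  W1: {p,u} {r} {v}
  W2: {q,s} {r,t} {v}
  W3: {p,u} {q,s} {r,t}
  W4: {p} {q,s} {v}
  W12: {r} {v}
  W13: {p,u} {r}
  W14: {p} {v}
  W23: {q,s} {r,t}
  W24: {q,s} {v}
  W34: {p} {q,s}
  W123: {r}
  W124: {v}
  W134: {p}
  W234: {q,s}
C dims 12,12,4; δ0: rk 8, SNF 1^8; δ1: rk 4, SNF 1^4
degree 0: 12−8−0 = 4 → Ȟ^0 ≅ Z^4
degree 1: 12−4−8 = 0 → Ȟ^1 ≅ 0
degree 2: 4−0−4 = 0 → Ȟ^2 ≅ 0

Ȟ^0 ≅ Z^4; Ȟ^1 ≅ 0; Ȟ^2 ≅ 0


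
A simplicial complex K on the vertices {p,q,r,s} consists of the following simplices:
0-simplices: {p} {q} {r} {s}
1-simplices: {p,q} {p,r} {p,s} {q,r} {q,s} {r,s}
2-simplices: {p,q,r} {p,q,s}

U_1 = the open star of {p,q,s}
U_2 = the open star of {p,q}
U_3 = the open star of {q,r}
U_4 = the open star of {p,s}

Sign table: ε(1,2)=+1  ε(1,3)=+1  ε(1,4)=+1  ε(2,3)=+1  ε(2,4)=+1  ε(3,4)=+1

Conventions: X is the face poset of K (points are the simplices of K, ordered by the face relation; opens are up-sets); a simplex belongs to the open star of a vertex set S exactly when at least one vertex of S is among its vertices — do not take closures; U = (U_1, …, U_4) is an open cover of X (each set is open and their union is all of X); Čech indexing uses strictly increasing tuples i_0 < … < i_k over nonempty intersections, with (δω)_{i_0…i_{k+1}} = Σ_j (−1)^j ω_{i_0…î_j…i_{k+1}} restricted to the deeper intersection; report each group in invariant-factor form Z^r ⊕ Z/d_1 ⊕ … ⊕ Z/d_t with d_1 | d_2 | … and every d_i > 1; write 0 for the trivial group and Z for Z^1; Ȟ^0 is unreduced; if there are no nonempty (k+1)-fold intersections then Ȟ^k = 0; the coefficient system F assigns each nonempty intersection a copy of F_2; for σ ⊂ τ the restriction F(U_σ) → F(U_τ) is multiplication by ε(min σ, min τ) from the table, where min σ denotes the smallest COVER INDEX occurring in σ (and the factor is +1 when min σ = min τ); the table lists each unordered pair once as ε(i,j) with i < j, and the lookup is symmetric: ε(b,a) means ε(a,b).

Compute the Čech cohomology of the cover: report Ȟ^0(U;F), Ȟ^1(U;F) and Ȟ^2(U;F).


Ȟ^0 = Z/2, Ȟ^1 = 0, Ȟ^2 = 0

nonempty intersections:
  U1={{p},{q},{s},{p,q},{p,r},{p,s},{q,r},{q,s},{r,s},{p,q,r},{p,q,s}} U2={{p},{q},{p,q},{p,r},{p,s},{q,r},{q,s},{p,q,r},{p,q,s}} U3={{q},{r},{p,q},{p,r},{q,r},{q,s},{r,s},{p,q,r},{p,q,s}} U4={{p},{s},{p,q},{p,r},{p,s},{q,s},{r,s},{p,q,r},{p,q,s}}
  U12={{p},{q},{p,q},{p,r},{p,s},{q,r},{q,s},{p,q,r},{p,q,s}} U13={{q},{p,q},{p,r},{q,r},{q,s},{r,s},{p,q,r},{p,q,s}} U14={{p},{s},{p,q},{p,r},{p,s},{q,s},{r,s},{p,q,r},{p,q,s}} U23={{q},{p,q},{p,r},{q,r},{q,s},{p,q,r},{p,q,s}} U24={{p},{p,q},{p,r},{p,s},{q,s},{p,q,r},{p,q,s}} U34={{p,q},{p,r},{q,s},{r,s},{p,q,r},{p,q,s}}
  U123={{q},{p,q},{p,r},{q,r},{q,s},{p,q,r},{p,q,s}} U124={{p},{p,q},{p,r},{p,s},{q,s},{p,q,r},{p,q,s}} U134={{p,q},{p,r},{q,s},{r,s},{p,q,r},{p,q,s}} U234={{p,q},{p,r},{q,s},{p,q,r},{p,q,s}}
  U1234={{p,q},{p,r},{q,s},{p,q,r},{p,q,s}}
C dims 4,6,4,1; δ0: rk_F2 3; δ1: rk_F2 3; δ2: rk_F2 1
Ȟ^0: (4−3)−0=1 ⇒ Z/2
Ȟ^1: (6−3)−3=0 ⇒ 0
Ȟ^2: (4−1)−3=0 ⇒ 0


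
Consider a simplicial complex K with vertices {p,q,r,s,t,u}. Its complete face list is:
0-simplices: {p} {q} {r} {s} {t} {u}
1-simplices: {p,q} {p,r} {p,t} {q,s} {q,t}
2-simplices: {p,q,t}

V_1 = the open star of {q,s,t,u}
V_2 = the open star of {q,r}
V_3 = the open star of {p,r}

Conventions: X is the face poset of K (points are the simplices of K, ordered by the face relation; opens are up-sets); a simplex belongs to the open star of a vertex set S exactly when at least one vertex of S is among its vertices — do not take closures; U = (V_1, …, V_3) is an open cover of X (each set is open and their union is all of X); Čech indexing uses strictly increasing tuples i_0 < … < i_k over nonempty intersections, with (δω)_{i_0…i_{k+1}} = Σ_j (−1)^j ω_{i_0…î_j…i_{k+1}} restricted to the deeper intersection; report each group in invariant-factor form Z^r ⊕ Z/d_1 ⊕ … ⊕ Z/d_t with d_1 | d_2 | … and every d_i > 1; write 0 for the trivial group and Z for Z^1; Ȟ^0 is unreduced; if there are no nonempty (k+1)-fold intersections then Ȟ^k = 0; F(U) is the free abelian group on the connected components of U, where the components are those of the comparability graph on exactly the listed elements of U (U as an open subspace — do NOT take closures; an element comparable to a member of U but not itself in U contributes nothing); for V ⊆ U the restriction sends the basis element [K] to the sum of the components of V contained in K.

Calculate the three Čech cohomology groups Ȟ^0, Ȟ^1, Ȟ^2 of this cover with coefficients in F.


nonempty intersections:
  V1={{q},{s},{t},{u},{p,q},{p,t},{q,s},{q,t},{p,q,t}} V2={{q},{r},{p,q},{p,r},{q,s},{q,t},{p,q,t}} V3={{p},{r},{p,q},{p,r},{p,t},{p,q,t}}
  V12={{q},{p,q},{q,s},{q,t},{p,q,t}} V13={{p,q},{p,t},{p,q,t}} V23={{r},{p,q},{p,r},{p,q,t}}
  V123={{p,q},{p,q,t}}
components per intersection:
  V1: {{q},{s},{t},{p,q},{p,t},{q,s},{q,t},{p,q,t}} {{u}}
  V2: {{q},{p,q},{q,s},{q,t},{p,q,t}} {{r},{p,r}}
  V3: {{p},{r},{p,q},{p,r},{p,t},{p,q,t}}
  V12: {{q},{p,q},{q,s},{q,t},{p,q,t}}
  V13: {{p,q},{p,t},{p,q,t}}
  V23: {{r},{p,r}} {{p,q},{p,q,t}}
  V123: {{p,q},{p,q,t}}
C dims 5,4,1; δ0: rk 3, SNF 1^3; δ1: rk 1, SNF 1^1
Ȟ^0: (5−3)−0=2 ⇒ Z^2
Ȟ^1: (4−1)−3=0 ⇒ 0
Ȟ^2: (1−0)−1=0 ⇒ 0

Ȟ^0(U;F) ≅ Z^2, Ȟ^1(U;F) ≅ 0, Ȟ^2(U;F) ≅ 0
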